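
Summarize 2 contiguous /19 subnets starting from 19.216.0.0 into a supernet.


Original prefix: /19
Number of subnets: 2 = 2^1
New prefix = 19 - 1 = 18
Supernet: 19.216.0.0/18


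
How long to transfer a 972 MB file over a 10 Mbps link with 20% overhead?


Effective throughput = 10 * (1 - 20/100) = 8 Mbps
File size in Mb = 972 * 8 = 7776 Mb
Time = 7776 / 8
Time = 972 seconds


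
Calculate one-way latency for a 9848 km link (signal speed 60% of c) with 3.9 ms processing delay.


Speed = 0.6 * 3e5 km/s = 180000 km/s
Propagation delay = 9848 / 180000 = 0.0547 s = 54.7111 ms
Processing delay = 3.9 ms
Total one-way latency = 58.6111 ms


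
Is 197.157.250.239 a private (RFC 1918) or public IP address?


RFC 1918 private ranges:
  10.0.0.0/8 (10.0.0.0 - 10.255.255.255)
  172.16.0.0/12 (172.16.0.0 - 172.31.255.255)
  192.168.0.0/16 (192.168.0.0 - 192.168.255.255)
Public (not in any RFC 1918 range)


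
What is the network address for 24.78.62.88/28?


IP:   00011000.01001110.00111110.01011000
Mask: 11111111.11111111.11111111.11110000
AND operation:
Net:  00011000.01001110.00111110.01010000
Network: 24.78.62.80/28


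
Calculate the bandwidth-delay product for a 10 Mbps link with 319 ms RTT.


BDP = bandwidth * RTT
= 10 Mbps * 319 ms
= 10 * 1e6 * 319 / 1000 bits
= 3190000 bits
= 398750 bytes
= 389.4043 KB
BDP = 3190000 bits (398750 bytes)


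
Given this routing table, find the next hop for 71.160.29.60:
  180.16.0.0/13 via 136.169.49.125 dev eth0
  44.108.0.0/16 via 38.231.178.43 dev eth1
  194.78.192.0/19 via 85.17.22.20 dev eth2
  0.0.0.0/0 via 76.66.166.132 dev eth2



Longest prefix match for 71.160.29.60:
  /13 180.16.0.0: no
  /16 44.108.0.0: no
  /19 194.78.192.0: no
  /0 0.0.0.0: MATCH
Selected: next-hop 76.66.166.132 via eth2 (matched /0)


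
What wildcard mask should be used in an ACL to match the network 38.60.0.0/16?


Subnet mask: 255.255.0.0
Wildcard = 255.255.255.255 - subnet mask
255 - 255 = 0
255 - 255 = 0
255 - 0 = 255
255 - 0 = 255
Wildcard: 0.0.255.255


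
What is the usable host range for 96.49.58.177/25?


Network: 96.49.58.128
Broadcast: 96.49.58.255
First usable = network + 1
Last usable = broadcast - 1
Range: 96.49.58.129 to 96.49.58.254


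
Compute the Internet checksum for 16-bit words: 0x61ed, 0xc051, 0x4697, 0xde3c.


Sum all words (with carry folding):
+ 0x61ed = 0x61ed
+ 0xc051 = 0x223f
+ 0x4697 = 0x68d6
+ 0xde3c = 0x4713
One's complement: ~0x4713
Checksum = 0xb8ec


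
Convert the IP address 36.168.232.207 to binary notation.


36 = 00100100
168 = 10101000
232 = 11101000
207 = 11001111
Binary: 00100100.10101000.11101000.11001111


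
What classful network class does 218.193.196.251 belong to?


First octet: 218
Binary: 11011010
110xxxxx -> Class C (192-223)
Class C, default mask 255.255.255.0 (/24)


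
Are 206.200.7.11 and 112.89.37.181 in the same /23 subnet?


Mask: 255.255.254.0
206.200.7.11 AND mask = 206.200.6.0
112.89.37.181 AND mask = 112.89.36.0
No, different subnets (206.200.6.0 vs 112.89.36.0)


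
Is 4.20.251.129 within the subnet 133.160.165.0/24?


Subnet network: 133.160.165.0
Test IP AND mask: 4.20.251.0
No, 4.20.251.129 is not in 133.160.165.0/24


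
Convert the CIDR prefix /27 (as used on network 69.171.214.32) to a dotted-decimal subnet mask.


/27 means 27 network bits, 5 host bits
Binary: 11111111111111111111111111100000
Mask: 255.255.255.224


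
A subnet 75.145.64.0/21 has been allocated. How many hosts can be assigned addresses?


Host bits = 32 - 21 = 11
Total addresses = 2^11 = 2048
Usable = total - 2 (network and broadcast)
Usable hosts: 2046


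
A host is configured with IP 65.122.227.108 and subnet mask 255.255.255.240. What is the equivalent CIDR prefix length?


Binary: 11111111.11111111.11111111.11110000
Count leading 1s
Prefix: /28


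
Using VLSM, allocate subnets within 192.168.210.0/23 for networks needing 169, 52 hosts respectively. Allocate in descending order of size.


169 hosts -> /24 (254 usable): 192.168.210.0/24
52 hosts -> /26 (62 usable): 192.168.211.0/26
Allocation: 192.168.210.0/24 (169 hosts, 254 usable); 192.168.211.0/26 (52 hosts, 62 usable)


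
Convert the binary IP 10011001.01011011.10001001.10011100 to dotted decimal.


10011001 = 153
01011011 = 91
10001001 = 137
10011100 = 156
IP: 153.91.137.156


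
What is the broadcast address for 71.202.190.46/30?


Network: 71.202.190.44/30
Host bits = 2
Set all host bits to 1:
Broadcast: 71.202.190.47


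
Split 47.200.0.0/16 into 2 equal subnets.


New prefix = 16 + 1 = 17
Each subnet has 32768 addresses
  47.200.0.0/17
  47.200.128.0/17
Subnets: 47.200.0.0/17, 47.200.128.0/17


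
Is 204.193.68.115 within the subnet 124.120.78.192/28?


Subnet network: 124.120.78.192
Test IP AND mask: 204.193.68.112
No, 204.193.68.115 is not in 124.120.78.192/28


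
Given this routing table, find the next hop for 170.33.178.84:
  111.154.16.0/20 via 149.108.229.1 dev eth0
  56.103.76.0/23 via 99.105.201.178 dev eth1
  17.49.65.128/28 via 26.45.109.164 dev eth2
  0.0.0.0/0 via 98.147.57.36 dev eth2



Longest prefix match for 170.33.178.84:
  /20 111.154.16.0: no
  /23 56.103.76.0: no
  /28 17.49.65.128: no
  /0 0.0.0.0: MATCH
Selected: next-hop 98.147.57.36 via eth2 (matched /0)


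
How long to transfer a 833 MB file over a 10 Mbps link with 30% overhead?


Effective throughput = 10 * (1 - 30/100) = 7 Mbps
File size in Mb = 833 * 8 = 6664 Mb
Time = 6664 / 7
Time = 952 seconds


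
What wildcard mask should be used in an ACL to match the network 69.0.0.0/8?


Subnet mask: 255.0.0.0
Wildcard = 255.255.255.255 - subnet mask
255 - 255 = 0
255 - 0 = 255
255 - 0 = 255
255 - 0 = 255
Wildcard: 0.255.255.255


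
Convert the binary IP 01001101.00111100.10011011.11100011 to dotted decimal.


01001101 = 77
00111100 = 60
10011011 = 155
11100011 = 227
IP: 77.60.155.227


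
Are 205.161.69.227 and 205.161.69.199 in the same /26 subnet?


Mask: 255.255.255.192
205.161.69.227 AND mask = 205.161.69.192
205.161.69.199 AND mask = 205.161.69.192
Yes, same subnet (205.161.69.192)


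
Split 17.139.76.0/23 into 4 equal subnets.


New prefix = 23 + 2 = 25
Each subnet has 128 addresses
  17.139.76.0/25
  17.139.76.128/25
  17.139.77.0/25
  17.139.77.128/25
Subnets: 17.139.76.0/25, 17.139.76.128/25, 17.139.77.0/25, 17.139.77.128/25


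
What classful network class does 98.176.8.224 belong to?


First octet: 98
Binary: 01100010
0xxxxxxx -> Class A (1-126)
Class A, default mask 255.0.0.0 (/8)


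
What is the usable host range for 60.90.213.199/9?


Network: 60.0.0.0
Broadcast: 60.127.255.255
First usable = network + 1
Last usable = broadcast - 1
Range: 60.0.0.1 to 60.127.255.254


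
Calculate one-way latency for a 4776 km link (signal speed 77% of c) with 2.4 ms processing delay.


Speed = 0.77 * 3e5 km/s = 231000 km/s
Propagation delay = 4776 / 231000 = 0.0207 s = 20.6753 ms
Processing delay = 2.4 ms
Total one-way latency = 23.0753 ms


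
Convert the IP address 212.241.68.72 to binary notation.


212 = 11010100
241 = 11110001
68 = 01000100
72 = 01001000
Binary: 11010100.11110001.01000100.01001000


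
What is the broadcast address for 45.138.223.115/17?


Network: 45.138.128.0/17
Host bits = 15
Set all host bits to 1:
Broadcast: 45.138.255.255


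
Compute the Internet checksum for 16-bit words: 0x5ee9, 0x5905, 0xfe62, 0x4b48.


Sum all words (with carry folding):
+ 0x5ee9 = 0x5ee9
+ 0x5905 = 0xb7ee
+ 0xfe62 = 0xb651
+ 0x4b48 = 0x019a
One's complement: ~0x019a
Checksum = 0xfe65


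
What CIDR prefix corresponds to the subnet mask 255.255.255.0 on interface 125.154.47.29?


Binary: 11111111.11111111.11111111.00000000
Count leading 1s
Prefix: /24


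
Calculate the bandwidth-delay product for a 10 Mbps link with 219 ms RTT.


BDP = bandwidth * RTT
= 10 Mbps * 219 ms
= 10 * 1e6 * 219 / 1000 bits
= 2190000 bits
= 273750 bytes
= 267.334 KB
BDP = 2190000 bits (273750 bytes)


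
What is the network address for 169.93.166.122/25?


IP:   10101001.01011101.10100110.01111010
Mask: 11111111.11111111.11111111.10000000
AND operation:
Net:  10101001.01011101.10100110.00000000
Network: 169.93.166.0/25


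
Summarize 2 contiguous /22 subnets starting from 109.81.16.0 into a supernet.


Original prefix: /22
Number of subnets: 2 = 2^1
New prefix = 22 - 1 = 21
Supernet: 109.81.16.0/21


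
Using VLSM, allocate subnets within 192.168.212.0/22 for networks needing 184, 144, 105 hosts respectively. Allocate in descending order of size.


184 hosts -> /24 (254 usable): 192.168.212.0/24
144 hosts -> /24 (254 usable): 192.168.213.0/24
105 hosts -> /25 (126 usable): 192.168.214.0/25
Allocation: 192.168.212.0/24 (184 hosts, 254 usable); 192.168.213.0/24 (144 hosts, 254 usable); 192.168.214.0/25 (105 hosts, 126 usable)


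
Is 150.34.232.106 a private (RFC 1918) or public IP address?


RFC 1918 private ranges:
  10.0.0.0/8 (10.0.0.0 - 10.255.255.255)
  172.16.0.0/12 (172.16.0.0 - 172.31.255.255)
  192.168.0.0/16 (192.168.0.0 - 192.168.255.255)
Public (not in any RFC 1918 range)


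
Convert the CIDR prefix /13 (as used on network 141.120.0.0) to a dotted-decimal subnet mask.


/13 means 13 network bits, 19 host bits
Binary: 11111111111110000000000000000000
Mask: 255.248.0.0


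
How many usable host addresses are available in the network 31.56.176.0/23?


Host bits = 32 - 23 = 9
Total addresses = 2^9 = 512
Usable = total - 2 (network and broadcast)
Usable hosts: 510


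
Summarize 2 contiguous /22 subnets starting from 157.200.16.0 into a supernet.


Original prefix: /22
Number of subnets: 2 = 2^1
New prefix = 22 - 1 = 21
Supernet: 157.200.16.0/21


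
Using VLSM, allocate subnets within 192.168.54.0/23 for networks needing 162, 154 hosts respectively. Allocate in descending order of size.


162 hosts -> /24 (254 usable): 192.168.54.0/24
154 hosts -> /24 (254 usable): 192.168.55.0/24
Allocation: 192.168.54.0/24 (162 hosts, 254 usable); 192.168.55.0/24 (154 hosts, 254 usable)


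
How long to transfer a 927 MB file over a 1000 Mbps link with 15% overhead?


Effective throughput = 1000 * (1 - 15/100) = 850 Mbps
File size in Mb = 927 * 8 = 7416 Mb
Time = 7416 / 850
Time = 8.7247 seconds


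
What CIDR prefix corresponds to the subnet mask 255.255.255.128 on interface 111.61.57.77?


Binary: 11111111.11111111.11111111.10000000
Count leading 1s
Prefix: /25


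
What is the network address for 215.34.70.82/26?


IP:   11010111.00100010.01000110.01010010
Mask: 11111111.11111111.11111111.11000000
AND operation:
Net:  11010111.00100010.01000110.01000000
Network: 215.34.70.64/26


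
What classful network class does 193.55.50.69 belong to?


First octet: 193
Binary: 11000001
110xxxxx -> Class C (192-223)
Class C, default mask 255.255.255.0 (/24)


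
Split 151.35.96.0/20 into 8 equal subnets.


New prefix = 20 + 3 = 23
Each subnet has 512 addresses
  151.35.96.0/23
  151.35.98.0/23
  151.35.100.0/23
  151.35.102.0/23
  151.35.104.0/23
  151.35.106.0/23
  151.35.108.0/23
  151.35.110.0/23
Subnets: 151.35.96.0/23, 151.35.98.0/23, 151.35.100.0/23, 151.35.102.0/23, 151.35.104.0/23, 151.35.106.0/23, 151.35.108.0/23, 151.35.110.0/23


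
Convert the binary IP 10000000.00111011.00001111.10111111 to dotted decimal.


10000000 = 128
00111011 = 59
00001111 = 15
10111111 = 191
IP: 128.59.15.191


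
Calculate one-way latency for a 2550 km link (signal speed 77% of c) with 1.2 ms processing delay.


Speed = 0.77 * 3e5 km/s = 231000 km/s
Propagation delay = 2550 / 231000 = 0.011 s = 11.039 ms
Processing delay = 1.2 ms
Total one-way latency = 12.239 ms


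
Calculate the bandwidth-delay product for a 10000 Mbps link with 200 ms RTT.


BDP = bandwidth * RTT
= 10000 Mbps * 200 ms
= 10000 * 1e6 * 200 / 1000 bits
= 2000000000 bits
= 250000000 bytes
= 244140.625 KB
BDP = 2000000000 bits (250000000 bytes)


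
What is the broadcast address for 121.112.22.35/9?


Network: 121.0.0.0/9
Host bits = 23
Set all host bits to 1:
Broadcast: 121.127.255.255


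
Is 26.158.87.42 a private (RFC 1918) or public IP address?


RFC 1918 private ranges:
  10.0.0.0/8 (10.0.0.0 - 10.255.255.255)
  172.16.0.0/12 (172.16.0.0 - 172.31.255.255)
  192.168.0.0/16 (192.168.0.0 - 192.168.255.255)
Public (not in any RFC 1918 range)


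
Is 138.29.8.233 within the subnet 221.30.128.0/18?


Subnet network: 221.30.128.0
Test IP AND mask: 138.29.0.0
No, 138.29.8.233 is not in 221.30.128.0/18


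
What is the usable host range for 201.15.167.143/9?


Network: 201.0.0.0
Broadcast: 201.127.255.255
First usable = network + 1
Last usable = broadcast - 1
Range: 201.0.0.1 to 201.127.255.254


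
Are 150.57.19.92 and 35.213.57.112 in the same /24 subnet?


Mask: 255.255.255.0
150.57.19.92 AND mask = 150.57.19.0
35.213.57.112 AND mask = 35.213.57.0
No, different subnets (150.57.19.0 vs 35.213.57.0)


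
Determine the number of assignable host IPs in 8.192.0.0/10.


Host bits = 32 - 10 = 22
Total addresses = 2^22 = 4194304
Usable = total - 2 (network and broadcast)
Usable hosts: 4194302


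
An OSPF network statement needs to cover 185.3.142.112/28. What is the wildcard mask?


Subnet mask: 255.255.255.240
Wildcard = 255.255.255.255 - subnet mask
255 - 255 = 0
255 - 255 = 0
255 - 255 = 0
255 - 240 = 15
Wildcard: 0.0.0.15


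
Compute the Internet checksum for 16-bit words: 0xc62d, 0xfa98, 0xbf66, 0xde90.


Sum all words (with carry folding):
+ 0xc62d = 0xc62d
+ 0xfa98 = 0xc0c6
+ 0xbf66 = 0x802d
+ 0xde90 = 0x5ebe
One's complement: ~0x5ebe
Checksum = 0xa141


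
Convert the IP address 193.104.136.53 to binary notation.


193 = 11000001
104 = 01101000
136 = 10001000
53 = 00110101
Binary: 11000001.01101000.10001000.00110101


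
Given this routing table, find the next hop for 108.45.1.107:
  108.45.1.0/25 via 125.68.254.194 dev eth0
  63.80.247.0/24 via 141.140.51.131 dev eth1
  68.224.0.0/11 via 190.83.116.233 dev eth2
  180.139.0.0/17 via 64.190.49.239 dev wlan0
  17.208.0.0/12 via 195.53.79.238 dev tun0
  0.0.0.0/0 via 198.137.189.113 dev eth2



Longest prefix match for 108.45.1.107:
  /25 108.45.1.0: MATCH
  /24 63.80.247.0: no
  /11 68.224.0.0: no
  /17 180.139.0.0: no
  /12 17.208.0.0: no
  /0 0.0.0.0: MATCH
Selected: next-hop 125.68.254.194 via eth0 (matched /25)


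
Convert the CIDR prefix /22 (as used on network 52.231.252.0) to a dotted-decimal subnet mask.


/22 means 22 network bits, 10 host bits
Binary: 11111111111111111111110000000000
Mask: 255.255.252.0


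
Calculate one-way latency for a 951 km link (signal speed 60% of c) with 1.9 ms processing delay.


Speed = 0.6 * 3e5 km/s = 180000 km/s
Propagation delay = 951 / 180000 = 0.0053 s = 5.2833 ms
Processing delay = 1.9 ms
Total one-way latency = 7.1833 ms


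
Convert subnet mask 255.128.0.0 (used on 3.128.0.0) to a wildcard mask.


Subnet mask: 255.128.0.0
Wildcard = 255.255.255.255 - subnet mask
255 - 255 = 0
255 - 128 = 127
255 - 0 = 255
255 - 0 = 255
Wildcard: 0.127.255.255


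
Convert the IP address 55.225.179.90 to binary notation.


55 = 00110111
225 = 11100001
179 = 10110011
90 = 01011010
Binary: 00110111.11100001.10110011.01011010


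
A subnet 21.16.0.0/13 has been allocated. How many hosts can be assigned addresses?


Host bits = 32 - 13 = 19
Total addresses = 2^19 = 524288
Usable = total - 2 (network and broadcast)
Usable hosts: 524286


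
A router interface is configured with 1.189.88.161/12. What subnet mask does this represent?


/12 means 12 network bits, 20 host bits
Binary: 11111111111100000000000000000000
Mask: 255.240.0.0


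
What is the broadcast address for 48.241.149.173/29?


Network: 48.241.149.168/29
Host bits = 3
Set all host bits to 1:
Broadcast: 48.241.149.175


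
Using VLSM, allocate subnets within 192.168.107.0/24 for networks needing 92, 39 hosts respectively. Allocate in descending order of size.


92 hosts -> /25 (126 usable): 192.168.107.0/25
39 hosts -> /26 (62 usable): 192.168.107.128/26
Allocation: 192.168.107.0/25 (92 hosts, 126 usable); 192.168.107.128/26 (39 hosts, 62 usable)


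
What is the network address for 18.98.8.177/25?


IP:   00010010.01100010.00001000.10110001
Mask: 11111111.11111111.11111111.10000000
AND operation:
Net:  00010010.01100010.00001000.10000000
Network: 18.98.8.128/25


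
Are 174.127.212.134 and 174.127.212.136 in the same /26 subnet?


Mask: 255.255.255.192
174.127.212.134 AND mask = 174.127.212.128
174.127.212.136 AND mask = 174.127.212.128
Yes, same subnet (174.127.212.128)


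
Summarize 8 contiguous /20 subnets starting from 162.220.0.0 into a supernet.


Original prefix: /20
Number of subnets: 8 = 2^3
New prefix = 20 - 3 = 17
Supernet: 162.220.0.0/17


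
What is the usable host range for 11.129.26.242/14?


Network: 11.128.0.0
Broadcast: 11.131.255.255
First usable = network + 1
Last usable = broadcast - 1
Range: 11.128.0.1 to 11.131.255.254


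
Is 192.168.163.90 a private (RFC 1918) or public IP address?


RFC 1918 private ranges:
  10.0.0.0/8 (10.0.0.0 - 10.255.255.255)
  172.16.0.0/12 (172.16.0.0 - 172.31.255.255)
  192.168.0.0/16 (192.168.0.0 - 192.168.255.255)
Private (in 192.168.0.0/16)


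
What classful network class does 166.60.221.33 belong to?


First octet: 166
Binary: 10100110
10xxxxxx -> Class B (128-191)
Class B, default mask 255.255.0.0 (/16)


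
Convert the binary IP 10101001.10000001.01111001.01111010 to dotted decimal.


10101001 = 169
10000001 = 129
01111001 = 121
01111010 = 122
IP: 169.129.121.122


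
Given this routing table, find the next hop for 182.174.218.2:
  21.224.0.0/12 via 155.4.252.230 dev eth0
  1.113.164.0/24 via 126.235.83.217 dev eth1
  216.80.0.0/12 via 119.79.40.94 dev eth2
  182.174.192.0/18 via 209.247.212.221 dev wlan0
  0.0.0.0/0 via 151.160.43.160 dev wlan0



Longest prefix match for 182.174.218.2:
  /12 21.224.0.0: no
  /24 1.113.164.0: no
  /12 216.80.0.0: no
  /18 182.174.192.0: MATCH
  /0 0.0.0.0: MATCH
Selected: next-hop 209.247.212.221 via wlan0 (matched /18)


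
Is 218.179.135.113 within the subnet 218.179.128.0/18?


Subnet network: 218.179.128.0
Test IP AND mask: 218.179.128.0
Yes, 218.179.135.113 is in 218.179.128.0/18


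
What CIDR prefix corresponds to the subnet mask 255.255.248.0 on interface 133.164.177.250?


Binary: 11111111.11111111.11111000.00000000
Count leading 1s
Prefix: /21


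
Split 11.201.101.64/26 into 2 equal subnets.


New prefix = 26 + 1 = 27
Each subnet has 32 addresses
  11.201.101.64/27
  11.201.101.96/27
Subnets: 11.201.101.64/27, 11.201.101.96/27


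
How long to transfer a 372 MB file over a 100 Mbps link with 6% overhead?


Effective throughput = 100 * (1 - 6/100) = 94 Mbps
File size in Mb = 372 * 8 = 2976 Mb
Time = 2976 / 94
Time = 31.6596 seconds


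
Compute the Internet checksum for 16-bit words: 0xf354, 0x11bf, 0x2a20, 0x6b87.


Sum all words (with carry folding):
+ 0xf354 = 0xf354
+ 0x11bf = 0x0514
+ 0x2a20 = 0x2f34
+ 0x6b87 = 0x9abb
One's complement: ~0x9abb
Checksum = 0x6544


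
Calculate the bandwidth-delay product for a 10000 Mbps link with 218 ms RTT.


BDP = bandwidth * RTT
= 10000 Mbps * 218 ms
= 10000 * 1e6 * 218 / 1000 bits
= 2180000000 bits
= 272500000 bytes
= 266113.2812 KB
BDP = 2180000000 bits (272500000 bytes)


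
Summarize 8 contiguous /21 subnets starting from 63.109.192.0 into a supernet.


Original prefix: /21
Number of subnets: 8 = 2^3
New prefix = 21 - 3 = 18
Supernet: 63.109.192.0/18


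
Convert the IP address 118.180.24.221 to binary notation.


118 = 01110110
180 = 10110100
24 = 00011000
221 = 11011101
Binary: 01110110.10110100.00011000.11011101


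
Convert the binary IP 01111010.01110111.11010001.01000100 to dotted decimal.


01111010 = 122
01110111 = 119
11010001 = 209
01000100 = 68
IP: 122.119.209.68


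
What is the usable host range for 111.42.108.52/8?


Network: 111.0.0.0
Broadcast: 111.255.255.255
First usable = network + 1
Last usable = broadcast - 1
Range: 111.0.0.1 to 111.255.255.254


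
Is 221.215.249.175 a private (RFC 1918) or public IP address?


RFC 1918 private ranges:
  10.0.0.0/8 (10.0.0.0 - 10.255.255.255)
  172.16.0.0/12 (172.16.0.0 - 172.31.255.255)
  192.168.0.0/16 (192.168.0.0 - 192.168.255.255)
Public (not in any RFC 1918 range)


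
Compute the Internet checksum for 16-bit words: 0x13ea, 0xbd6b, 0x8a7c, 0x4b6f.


Sum all words (with carry folding):
+ 0x13ea = 0x13ea
+ 0xbd6b = 0xd155
+ 0x8a7c = 0x5bd2
+ 0x4b6f = 0xa741
One's complement: ~0xa741
Checksum = 0x58be


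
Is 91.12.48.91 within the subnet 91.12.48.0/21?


Subnet network: 91.12.48.0
Test IP AND mask: 91.12.48.0
Yes, 91.12.48.91 is in 91.12.48.0/21


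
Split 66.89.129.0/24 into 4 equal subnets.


New prefix = 24 + 2 = 26
Each subnet has 64 addresses
  66.89.129.0/26
  66.89.129.64/26
  66.89.129.128/26
  66.89.129.192/26
Subnets: 66.89.129.0/26, 66.89.129.64/26, 66.89.129.128/26, 66.89.129.192/26


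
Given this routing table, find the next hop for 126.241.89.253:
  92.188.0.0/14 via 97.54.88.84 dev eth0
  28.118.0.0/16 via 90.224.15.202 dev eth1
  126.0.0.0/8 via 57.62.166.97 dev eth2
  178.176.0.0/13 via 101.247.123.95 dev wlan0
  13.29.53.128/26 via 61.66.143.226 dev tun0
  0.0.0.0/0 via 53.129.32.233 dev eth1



Longest prefix match for 126.241.89.253:
  /14 92.188.0.0: no
  /16 28.118.0.0: no
  /8 126.0.0.0: MATCH
  /13 178.176.0.0: no
  /26 13.29.53.128: no
  /0 0.0.0.0: MATCH
Selected: next-hop 57.62.166.97 via eth2 (matched /8)


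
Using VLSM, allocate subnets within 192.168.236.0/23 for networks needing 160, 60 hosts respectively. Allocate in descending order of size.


160 hosts -> /24 (254 usable): 192.168.236.0/24
60 hosts -> /26 (62 usable): 192.168.237.0/26
Allocation: 192.168.236.0/24 (160 hosts, 254 usable); 192.168.237.0/26 (60 hosts, 62 usable)


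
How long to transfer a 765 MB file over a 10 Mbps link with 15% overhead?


Effective throughput = 10 * (1 - 15/100) = 8.5 Mbps
File size in Mb = 765 * 8 = 6120 Mb
Time = 6120 / 8.5
Time = 720 seconds


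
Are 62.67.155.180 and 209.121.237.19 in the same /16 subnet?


Mask: 255.255.0.0
62.67.155.180 AND mask = 62.67.0.0
209.121.237.19 AND mask = 209.121.0.0
No, different subnets (62.67.0.0 vs 209.121.0.0)


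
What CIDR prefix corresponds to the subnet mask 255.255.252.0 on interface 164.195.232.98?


Binary: 11111111.11111111.11111100.00000000
Count leading 1s
Prefix: /22


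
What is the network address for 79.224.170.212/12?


IP:   01001111.11100000.10101010.11010100
Mask: 11111111.11110000.00000000.00000000
AND operation:
Net:  01001111.11100000.00000000.00000000
Network: 79.224.0.0/12


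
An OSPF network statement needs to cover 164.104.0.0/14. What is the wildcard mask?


Subnet mask: 255.252.0.0
Wildcard = 255.255.255.255 - subnet mask
255 - 255 = 0
255 - 252 = 3
255 - 0 = 255
255 - 0 = 255
Wildcard: 0.3.255.255


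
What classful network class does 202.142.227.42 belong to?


First octet: 202
Binary: 11001010
110xxxxx -> Class C (192-223)
Class C, default mask 255.255.255.0 (/24)


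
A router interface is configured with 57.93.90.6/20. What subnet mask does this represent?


/20 means 20 network bits, 12 host bits
Binary: 11111111111111111111000000000000
Mask: 255.255.240.0


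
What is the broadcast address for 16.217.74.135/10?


Network: 16.192.0.0/10
Host bits = 22
Set all host bits to 1:
Broadcast: 16.255.255.255


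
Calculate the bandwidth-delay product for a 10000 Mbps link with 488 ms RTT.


BDP = bandwidth * RTT
= 10000 Mbps * 488 ms
= 10000 * 1e6 * 488 / 1000 bits
= 4880000000 bits
= 610000000 bytes
= 595703.125 KB
BDP = 4880000000 bits (610000000 bytes)


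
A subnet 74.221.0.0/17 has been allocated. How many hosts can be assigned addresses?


Host bits = 32 - 17 = 15
Total addresses = 2^15 = 32768
Usable = total - 2 (network and broadcast)
Usable hosts: 32766


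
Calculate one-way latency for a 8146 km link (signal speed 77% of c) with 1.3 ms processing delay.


Speed = 0.77 * 3e5 km/s = 231000 km/s
Propagation delay = 8146 / 231000 = 0.0353 s = 35.2641 ms
Processing delay = 1.3 ms
Total one-way latency = 36.5641 ms


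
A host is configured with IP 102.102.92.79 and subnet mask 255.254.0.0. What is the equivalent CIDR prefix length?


Binary: 11111111.11111110.00000000.00000000
Count leading 1s
Prefix: /15


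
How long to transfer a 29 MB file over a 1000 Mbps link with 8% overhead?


Effective throughput = 1000 * (1 - 8/100) = 920 Mbps
File size in Mb = 29 * 8 = 232 Mb
Time = 232 / 920
Time = 0.2522 seconds


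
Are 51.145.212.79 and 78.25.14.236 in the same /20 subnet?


Mask: 255.255.240.0
51.145.212.79 AND mask = 51.145.208.0
78.25.14.236 AND mask = 78.25.0.0
No, different subnets (51.145.208.0 vs 78.25.0.0)


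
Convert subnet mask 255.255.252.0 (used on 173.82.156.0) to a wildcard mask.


Subnet mask: 255.255.252.0
Wildcard = 255.255.255.255 - subnet mask
255 - 255 = 0
255 - 255 = 0
255 - 252 = 3
255 - 0 = 255
Wildcard: 0.0.3.255


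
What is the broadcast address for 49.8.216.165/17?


Network: 49.8.128.0/17
Host bits = 15
Set all host bits to 1:
Broadcast: 49.8.255.255


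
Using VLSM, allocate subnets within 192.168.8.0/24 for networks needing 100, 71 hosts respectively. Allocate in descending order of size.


100 hosts -> /25 (126 usable): 192.168.8.0/25
71 hosts -> /25 (126 usable): 192.168.8.128/25
Allocation: 192.168.8.0/25 (100 hosts, 126 usable); 192.168.8.128/25 (71 hosts, 126 usable)


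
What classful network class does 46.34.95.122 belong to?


First octet: 46
Binary: 00101110
0xxxxxxx -> Class A (1-126)
Class A, default mask 255.0.0.0 (/8)


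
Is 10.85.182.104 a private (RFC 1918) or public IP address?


RFC 1918 private ranges:
  10.0.0.0/8 (10.0.0.0 - 10.255.255.255)
  172.16.0.0/12 (172.16.0.0 - 172.31.255.255)
  192.168.0.0/16 (192.168.0.0 - 192.168.255.255)
Private (in 10.0.0.0/8)


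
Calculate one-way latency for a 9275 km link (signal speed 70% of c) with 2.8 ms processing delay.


Speed = 0.7 * 3e5 km/s = 210000 km/s
Propagation delay = 9275 / 210000 = 0.0442 s = 44.1667 ms
Processing delay = 2.8 ms
Total one-way latency = 46.9667 ms


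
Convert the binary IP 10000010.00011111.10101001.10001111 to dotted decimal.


10000010 = 130
00011111 = 31
10101001 = 169
10001111 = 143
IP: 130.31.169.143


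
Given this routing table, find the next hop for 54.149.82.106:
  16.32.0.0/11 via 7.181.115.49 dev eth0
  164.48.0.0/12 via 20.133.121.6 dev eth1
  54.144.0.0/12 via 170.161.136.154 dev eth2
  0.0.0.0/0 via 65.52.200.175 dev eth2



Longest prefix match for 54.149.82.106:
  /11 16.32.0.0: no
  /12 164.48.0.0: no
  /12 54.144.0.0: MATCH
  /0 0.0.0.0: MATCH
Selected: next-hop 170.161.136.154 via eth2 (matched /12)


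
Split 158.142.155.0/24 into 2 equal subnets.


New prefix = 24 + 1 = 25
Each subnet has 128 addresses
  158.142.155.0/25
  158.142.155.128/25
Subnets: 158.142.155.0/25, 158.142.155.128/25


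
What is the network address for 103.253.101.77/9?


IP:   01100111.11111101.01100101.01001101
Mask: 11111111.10000000.00000000.00000000
AND operation:
Net:  01100111.10000000.00000000.00000000
Network: 103.128.0.0/9


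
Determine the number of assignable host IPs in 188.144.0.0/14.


Host bits = 32 - 14 = 18
Total addresses = 2^18 = 262144
Usable = total - 2 (network and broadcast)
Usable hosts: 262142


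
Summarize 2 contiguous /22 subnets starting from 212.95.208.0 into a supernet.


Original prefix: /22
Number of subnets: 2 = 2^1
New prefix = 22 - 1 = 21
Supernet: 212.95.208.0/21


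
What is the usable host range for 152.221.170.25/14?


Network: 152.220.0.0
Broadcast: 152.223.255.255
First usable = network + 1
Last usable = broadcast - 1
Range: 152.220.0.1 to 152.223.255.254


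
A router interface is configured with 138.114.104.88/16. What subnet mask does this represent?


/16 means 16 network bits, 16 host bits
Binary: 11111111111111110000000000000000
Mask: 255.255.0.0


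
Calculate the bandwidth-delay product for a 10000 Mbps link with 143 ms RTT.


BDP = bandwidth * RTT
= 10000 Mbps * 143 ms
= 10000 * 1e6 * 143 / 1000 bits
= 1430000000 bits
= 178750000 bytes
= 174560.5469 KB
BDP = 1430000000 bits (178750000 bytes)


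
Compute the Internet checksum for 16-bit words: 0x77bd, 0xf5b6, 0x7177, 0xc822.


Sum all words (with carry folding):
+ 0x77bd = 0x77bd
+ 0xf5b6 = 0x6d74
+ 0x7177 = 0xdeeb
+ 0xc822 = 0xa70e
One's complement: ~0xa70e
Checksum = 0x58f1


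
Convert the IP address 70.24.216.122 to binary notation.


70 = 01000110
24 = 00011000
216 = 11011000
122 = 01111010
Binary: 01000110.00011000.11011000.01111010


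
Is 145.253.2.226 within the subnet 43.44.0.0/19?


Subnet network: 43.44.0.0
Test IP AND mask: 145.253.0.0
No, 145.253.2.226 is not in 43.44.0.0/19


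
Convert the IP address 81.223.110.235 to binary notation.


81 = 01010001
223 = 11011111
110 = 01101110
235 = 11101011
Binary: 01010001.11011111.01101110.11101011


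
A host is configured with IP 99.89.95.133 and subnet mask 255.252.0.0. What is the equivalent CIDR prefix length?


Binary: 11111111.11111100.00000000.00000000
Count leading 1s
Prefix: /14


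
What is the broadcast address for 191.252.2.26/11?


Network: 191.224.0.0/11
Host bits = 21
Set all host bits to 1:
Broadcast: 191.255.255.255


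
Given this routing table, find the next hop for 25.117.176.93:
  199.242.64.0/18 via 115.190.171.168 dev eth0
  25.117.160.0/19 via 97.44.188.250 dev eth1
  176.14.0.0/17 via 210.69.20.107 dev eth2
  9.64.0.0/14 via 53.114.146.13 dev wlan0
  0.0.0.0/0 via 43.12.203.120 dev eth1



Longest prefix match for 25.117.176.93:
  /18 199.242.64.0: no
  /19 25.117.160.0: MATCH
  /17 176.14.0.0: no
  /14 9.64.0.0: no
  /0 0.0.0.0: MATCH
Selected: next-hop 97.44.188.250 via eth1 (matched /19)


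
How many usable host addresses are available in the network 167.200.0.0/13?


Host bits = 32 - 13 = 19
Total addresses = 2^19 = 524288
Usable = total - 2 (network and broadcast)
Usable hosts: 524286


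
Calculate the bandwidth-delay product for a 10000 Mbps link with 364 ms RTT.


BDP = bandwidth * RTT
= 10000 Mbps * 364 ms
= 10000 * 1e6 * 364 / 1000 bits
= 3640000000 bits
= 455000000 bytes
= 444335.9375 KB
BDP = 3640000000 bits (455000000 bytes)


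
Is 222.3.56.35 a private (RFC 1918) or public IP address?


RFC 1918 private ranges:
  10.0.0.0/8 (10.0.0.0 - 10.255.255.255)
  172.16.0.0/12 (172.16.0.0 - 172.31.255.255)
  192.168.0.0/16 (192.168.0.0 - 192.168.255.255)
Public (not in any RFC 1918 range)


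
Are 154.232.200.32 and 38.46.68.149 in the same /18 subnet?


Mask: 255.255.192.0
154.232.200.32 AND mask = 154.232.192.0
38.46.68.149 AND mask = 38.46.64.0
No, different subnets (154.232.192.0 vs 38.46.64.0)


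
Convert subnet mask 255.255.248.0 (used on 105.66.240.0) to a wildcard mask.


Subnet mask: 255.255.248.0
Wildcard = 255.255.255.255 - subnet mask
255 - 255 = 0
255 - 255 = 0
255 - 248 = 7
255 - 0 = 255
Wildcard: 0.0.7.255


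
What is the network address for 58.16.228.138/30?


IP:   00111010.00010000.11100100.10001010
Mask: 11111111.11111111.11111111.11111100
AND operation:
Net:  00111010.00010000.11100100.10001000
Network: 58.16.228.136/30


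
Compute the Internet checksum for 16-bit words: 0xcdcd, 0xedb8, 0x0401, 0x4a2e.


Sum all words (with carry folding):
+ 0xcdcd = 0xcdcd
+ 0xedb8 = 0xbb86
+ 0x0401 = 0xbf87
+ 0x4a2e = 0x09b6
One's complement: ~0x09b6
Checksum = 0xf649


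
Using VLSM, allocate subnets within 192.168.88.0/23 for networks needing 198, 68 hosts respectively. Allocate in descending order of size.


198 hosts -> /24 (254 usable): 192.168.88.0/24
68 hosts -> /25 (126 usable): 192.168.89.0/25
Allocation: 192.168.88.0/24 (198 hosts, 254 usable); 192.168.89.0/25 (68 hosts, 126 usable)


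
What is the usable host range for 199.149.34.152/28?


Network: 199.149.34.144
Broadcast: 199.149.34.159
First usable = network + 1
Last usable = broadcast - 1
Range: 199.149.34.145 to 199.149.34.158


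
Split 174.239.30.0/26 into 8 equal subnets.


New prefix = 26 + 3 = 29
Each subnet has 8 addresses
  174.239.30.0/29
  174.239.30.8/29
  174.239.30.16/29
  174.239.30.24/29
  174.239.30.32/29
  174.239.30.40/29
  174.239.30.48/29
  174.239.30.56/29
Subnets: 174.239.30.0/29, 174.239.30.8/29, 174.239.30.16/29, 174.239.30.24/29, 174.239.30.32/29, 174.239.30.40/29, 174.239.30.48/29, 174.239.30.56/29


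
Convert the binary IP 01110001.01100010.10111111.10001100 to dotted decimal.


01110001 = 113
01100010 = 98
10111111 = 191
10001100 = 140
IP: 113.98.191.140


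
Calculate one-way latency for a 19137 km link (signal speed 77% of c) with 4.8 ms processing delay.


Speed = 0.77 * 3e5 km/s = 231000 km/s
Propagation delay = 19137 / 231000 = 0.0828 s = 82.8442 ms
Processing delay = 4.8 ms
Total one-way latency = 87.6442 ms


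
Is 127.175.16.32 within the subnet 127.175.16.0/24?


Subnet network: 127.175.16.0
Test IP AND mask: 127.175.16.0
Yes, 127.175.16.32 is in 127.175.16.0/24


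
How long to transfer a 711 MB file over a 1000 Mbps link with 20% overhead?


Effective throughput = 1000 * (1 - 20/100) = 800 Mbps
File size in Mb = 711 * 8 = 5688 Mb
Time = 5688 / 800
Time = 7.11 seconds


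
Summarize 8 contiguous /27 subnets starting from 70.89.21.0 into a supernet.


Original prefix: /27
Number of subnets: 8 = 2^3
New prefix = 27 - 3 = 24
Supernet: 70.89.21.0/24


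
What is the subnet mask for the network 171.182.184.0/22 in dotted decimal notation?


/22 means 22 network bits, 10 host bits
Binary: 11111111111111111111110000000000
Mask: 255.255.252.0


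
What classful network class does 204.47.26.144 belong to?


First octet: 204
Binary: 11001100
110xxxxx -> Class C (192-223)
Class C, default mask 255.255.255.0 (/24)


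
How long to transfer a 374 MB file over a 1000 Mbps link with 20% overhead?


Effective throughput = 1000 * (1 - 20/100) = 800 Mbps
File size in Mb = 374 * 8 = 2992 Mb
Time = 2992 / 800
Time = 3.74 seconds


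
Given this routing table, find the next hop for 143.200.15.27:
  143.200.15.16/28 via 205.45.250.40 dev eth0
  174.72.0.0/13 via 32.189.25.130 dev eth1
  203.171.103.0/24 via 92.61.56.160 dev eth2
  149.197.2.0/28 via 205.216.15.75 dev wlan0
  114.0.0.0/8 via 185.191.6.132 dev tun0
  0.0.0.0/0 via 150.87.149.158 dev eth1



Longest prefix match for 143.200.15.27:
  /28 143.200.15.16: MATCH
  /13 174.72.0.0: no
  /24 203.171.103.0: no
  /28 149.197.2.0: no
  /8 114.0.0.0: no
  /0 0.0.0.0: MATCH
Selected: next-hop 205.45.250.40 via eth0 (matched /28)


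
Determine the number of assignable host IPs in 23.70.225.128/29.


Host bits = 32 - 29 = 3
Total addresses = 2^3 = 8
Usable = total - 2 (network and broadcast)
Usable hosts: 6


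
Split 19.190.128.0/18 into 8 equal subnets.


New prefix = 18 + 3 = 21
Each subnet has 2048 addresses
  19.190.128.0/21
  19.190.136.0/21
  19.190.144.0/21
  19.190.152.0/21
  19.190.160.0/21
  19.190.168.0/21
  19.190.176.0/21
  19.190.184.0/21
Subnets: 19.190.128.0/21, 19.190.136.0/21, 19.190.144.0/21, 19.190.152.0/21, 19.190.160.0/21, 19.190.168.0/21, 19.190.176.0/21, 19.190.184.0/21


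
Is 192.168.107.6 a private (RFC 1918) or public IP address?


RFC 1918 private ranges:
  10.0.0.0/8 (10.0.0.0 - 10.255.255.255)
  172.16.0.0/12 (172.16.0.0 - 172.31.255.255)
  192.168.0.0/16 (192.168.0.0 - 192.168.255.255)
Private (in 192.168.0.0/16)


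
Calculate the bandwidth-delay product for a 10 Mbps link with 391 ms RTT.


BDP = bandwidth * RTT
= 10 Mbps * 391 ms
= 10 * 1e6 * 391 / 1000 bits
= 3910000 bits
= 488750 bytes
= 477.2949 KB
BDP = 3910000 bits (488750 bytes)


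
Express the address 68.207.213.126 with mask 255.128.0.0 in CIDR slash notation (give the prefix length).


Binary: 11111111.10000000.00000000.00000000
Count leading 1s
Prefix: /9


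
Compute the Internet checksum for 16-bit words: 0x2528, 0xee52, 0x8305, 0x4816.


Sum all words (with carry folding):
+ 0x2528 = 0x2528
+ 0xee52 = 0x137b
+ 0x8305 = 0x9680
+ 0x4816 = 0xde96
One's complement: ~0xde96
Checksum = 0x2169


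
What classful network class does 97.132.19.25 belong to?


First octet: 97
Binary: 01100001
0xxxxxxx -> Class A (1-126)
Class A, default mask 255.0.0.0 (/8)


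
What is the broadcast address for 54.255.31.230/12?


Network: 54.240.0.0/12
Host bits = 20
Set all host bits to 1:
Broadcast: 54.255.255.255


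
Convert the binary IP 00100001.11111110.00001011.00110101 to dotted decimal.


00100001 = 33
11111110 = 254
00001011 = 11
00110101 = 53
IP: 33.254.11.53


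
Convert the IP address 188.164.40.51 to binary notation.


188 = 10111100
164 = 10100100
40 = 00101000
51 = 00110011
Binary: 10111100.10100100.00101000.00110011


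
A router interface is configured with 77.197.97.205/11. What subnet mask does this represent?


/11 means 11 network bits, 21 host bits
Binary: 11111111111000000000000000000000
Mask: 255.224.0.0


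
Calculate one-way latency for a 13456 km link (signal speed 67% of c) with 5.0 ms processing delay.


Speed = 0.67 * 3e5 km/s = 201000 km/s
Propagation delay = 13456 / 201000 = 0.0669 s = 66.9453 ms
Processing delay = 5.0 ms
Total one-way latency = 71.9453 ms


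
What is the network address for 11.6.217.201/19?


IP:   00001011.00000110.11011001.11001001
Mask: 11111111.11111111.11100000.00000000
AND operation:
Net:  00001011.00000110.11000000.00000000
Network: 11.6.192.0/19


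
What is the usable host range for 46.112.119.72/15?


Network: 46.112.0.0
Broadcast: 46.113.255.255
First usable = network + 1
Last usable = broadcast - 1
Range: 46.112.0.1 to 46.113.255.254


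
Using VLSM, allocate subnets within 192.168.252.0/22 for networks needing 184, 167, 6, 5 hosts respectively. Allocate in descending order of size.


184 hosts -> /24 (254 usable): 192.168.252.0/24
167 hosts -> /24 (254 usable): 192.168.253.0/24
6 hosts -> /29 (6 usable): 192.168.254.0/29
5 hosts -> /29 (6 usable): 192.168.254.8/29
Allocation: 192.168.252.0/24 (184 hosts, 254 usable); 192.168.253.0/24 (167 hosts, 254 usable); 192.168.254.0/29 (6 hosts, 6 usable); 192.168.254.8/29 (5 hosts, 6 usable)


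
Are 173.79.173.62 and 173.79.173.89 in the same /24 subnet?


Mask: 255.255.255.0
173.79.173.62 AND mask = 173.79.173.0
173.79.173.89 AND mask = 173.79.173.0
Yes, same subnet (173.79.173.0)


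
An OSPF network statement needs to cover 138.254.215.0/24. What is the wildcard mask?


Subnet mask: 255.255.255.0
Wildcard = 255.255.255.255 - subnet mask
255 - 255 = 0
255 - 255 = 0
255 - 255 = 0
255 - 0 = 255
Wildcard: 0.0.0.255


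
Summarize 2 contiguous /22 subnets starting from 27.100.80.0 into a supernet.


Original prefix: /22
Number of subnets: 2 = 2^1
New prefix = 22 - 1 = 21
Supernet: 27.100.80.0/21


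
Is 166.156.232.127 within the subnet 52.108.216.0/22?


Subnet network: 52.108.216.0
Test IP AND mask: 166.156.232.0
No, 166.156.232.127 is not in 52.108.216.0/22


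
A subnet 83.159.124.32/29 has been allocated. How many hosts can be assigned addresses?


Host bits = 32 - 29 = 3
Total addresses = 2^3 = 8
Usable = total - 2 (network and broadcast)
Usable hosts: 6


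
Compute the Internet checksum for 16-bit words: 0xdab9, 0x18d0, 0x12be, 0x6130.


Sum all words (with carry folding):
+ 0xdab9 = 0xdab9
+ 0x18d0 = 0xf389
+ 0x12be = 0x0648
+ 0x6130 = 0x6778
One's complement: ~0x6778
Checksum = 0x9887


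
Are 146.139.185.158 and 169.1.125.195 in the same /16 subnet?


Mask: 255.255.0.0
146.139.185.158 AND mask = 146.139.0.0
169.1.125.195 AND mask = 169.1.0.0
No, different subnets (146.139.0.0 vs 169.1.0.0)
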